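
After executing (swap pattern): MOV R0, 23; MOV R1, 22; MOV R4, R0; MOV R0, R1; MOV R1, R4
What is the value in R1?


Register state trace (swap pattern):
  MOV R0, 23  → R0 = 23
  MOV R1, 22  → R1 = 22
  MOV R4, R0  → R4 = 23  (save R0)
  MOV R0, R1  → R0 = 22  (R0 gets R1's value)
  MOV R1, R4  → R1 = 23  (R1 gets saved value)
Final: R1 = 23

23


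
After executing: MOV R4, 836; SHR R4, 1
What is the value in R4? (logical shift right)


Register state trace:
  MOV R4, 836  → R4 = 836
  SHR R4, 1  → R4 = 836 >> 1 = 836 // 2^1 = 418
Final: R4 = 418

418


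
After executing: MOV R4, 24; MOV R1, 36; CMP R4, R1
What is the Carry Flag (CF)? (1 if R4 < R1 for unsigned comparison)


Register state trace:
  MOV R4, 24  → R4 = 24
  MOV R1, 36  → R1 = 36
  CMP R4, R1  → unsigned 24 - 36: borrow occurs
  24 < 36, so CF = 1
CF = 1

1


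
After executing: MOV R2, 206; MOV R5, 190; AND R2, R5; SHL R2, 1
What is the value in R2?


Register state trace:
  MOV R2, 206  → R2 = 206 (0b11001110)
  MOV R5, 190  → R5 = 190 (0b10111110)
  AND R2, R5  → R2 = 206 AND 190 = 142 (0b10001110)
  SHL R2, 1  → R2 = 142 << 1 = 284
Final: R2 = 284

284


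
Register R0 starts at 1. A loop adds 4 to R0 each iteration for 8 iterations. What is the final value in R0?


Starting value: R0 = 1
  Iter 1: R0 = 1 + 4 = 5
  Iter 2: R0 = 5 + 4 = 9
  Iter 3: R0 = 9 + 4 = 13
  Iter 4: R0 = 13 + 4 = 17
  Iter 5: R0 = 17 + 4 = 21
  Iter 6: R0 = 21 + 4 = 25
  Iter 7: R0 = 25 + 4 = 29
  Iter 8: R0 = 29 + 4 = 33
Final: R0 = 33

33


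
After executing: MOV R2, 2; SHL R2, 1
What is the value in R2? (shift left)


Register state trace:
  MOV R2, 2  → R2 = 2
  SHL R2, 1  → R2 = 2 << 1 = 2 * 2^1 = 4
Final: R2 = 4

4


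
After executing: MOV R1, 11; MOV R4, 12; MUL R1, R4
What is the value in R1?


Register state trace:
  MOV R1, 11  → R1 = 11
  MOV R4, 12  → R4 = 12
  MUL R1, R4  → R1 = 11 * 12 = 132
Final: R1 = 132

132


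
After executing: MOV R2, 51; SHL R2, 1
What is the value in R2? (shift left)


Register state trace:
  MOV R2, 51  → R2 = 51
  SHL R2, 1  → R2 = 51 << 1 = 51 * 2^1 = 102
Final: R2 = 102

102


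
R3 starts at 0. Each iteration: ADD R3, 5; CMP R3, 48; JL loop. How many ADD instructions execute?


Loop trace (R3 starts at 0, target 48, step 5):
  ADD #1: R3 = 0 + 5 = 5  → 5 < 48, loop
  ADD #2: R3 = 5 + 5 = 10  → 10 < 48, loop
  ADD #3: R3 = 10 + 5 = 15  → 15 < 48, loop
  ADD #4: R3 = 15 + 5 = 20  → 20 < 48, loop
  ADD #5: R3 = 20 + 5 = 25  → 25 < 48, loop
  ADD #6: R3 = 25 + 5 = 30  → 30 < 48, loop
  ADD #7: R3 = 30 + 5 = 35  → 35 < 48, loop
  ADD #8: R3 = 35 + 5 = 40  → 40 < 48, loop
  ADD #9: R3 = 40 + 5 = 45  → 45 < 48, loop
  ADD #10: R3 = 45 + 5 = 50  → 50 >= 48, exit
Total ADD instructions: 10

10


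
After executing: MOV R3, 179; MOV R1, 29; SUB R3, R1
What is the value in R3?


Register state trace:
  MOV R3, 179  → R3 = 179
  MOV R1, 29  → R1 = 29
  SUB R3, R1  → R3 = 179 - 29 = 150
Final: R3 = 150

150


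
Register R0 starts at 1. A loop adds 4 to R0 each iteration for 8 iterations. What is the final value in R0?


Starting value: R0 = 1
  Iter 1: R0 = 1 + 4 = 5
  Iter 2: R0 = 5 + 4 = 9
  Iter 3: R0 = 9 + 4 = 13
  Iter 4: R0 = 13 + 4 = 17
  Iter 5: R0 = 17 + 4 = 21
  Iter 6: R0 = 21 + 4 = 25
  Iter 7: R0 = 25 + 4 = 29
  Iter 8: R0 = 29 + 4 = 33
Final: R0 = 33

33


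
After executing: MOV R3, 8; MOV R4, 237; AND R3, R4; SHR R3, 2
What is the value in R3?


Register state trace:
  MOV R3, 8  → R3 = 8 (0b00001000)
  MOV R4, 237  → R4 = 237 (0b11101101)
  AND R3, R4  → R3 = 8 AND 237 = 8 (0b00001000)
  SHR R3, 2  → R3 = 8 >> 2 = 2
Final: R3 = 2

2


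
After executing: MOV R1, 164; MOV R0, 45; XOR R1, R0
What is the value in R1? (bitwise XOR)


Register state trace:
  MOV R1, 164  → R1 = 164 (0b10100100)
  MOV R0, 45  → R0 = 45 (0b00101101)
  XOR R1, R0  → R1 = 164 XOR 45 = 137 (0b10001001)
Final: R1 = 137

137


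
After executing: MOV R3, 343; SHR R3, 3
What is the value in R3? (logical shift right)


Register state trace:
  MOV R3, 343  → R3 = 343
  SHR R3, 3  → R3 = 343 >> 3 = 343 // 2^3 = 42
Final: R3 = 42

42


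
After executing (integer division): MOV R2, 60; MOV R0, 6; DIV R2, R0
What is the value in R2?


Register state trace:
  MOV R2, 60  → R2 = 60
  MOV R0, 6  → R0 = 6
  DIV R2, R0  → R2 = 60 // 6 = 10
Final: R2 = 10

10


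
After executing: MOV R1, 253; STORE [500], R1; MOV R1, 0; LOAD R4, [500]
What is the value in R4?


Register and memory trace:
  MOV R1, 253  → R1 = 253
  STORE [500], R1  → mem[500] = 253
  MOV R1, 0  → R1 = 0
  LOAD R4, [500]  → R4 = mem[500] = 253
Final: R4 = 253

253


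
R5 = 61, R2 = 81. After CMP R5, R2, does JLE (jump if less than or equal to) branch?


Trace:
  R5 = 61, R2 = 81
  CMP R5, R2  → compares 61 vs 81
  JLE checks: is 61 less than or equal to 81?
  61 < 81, so condition is true
Branch taken: Yes

Yes


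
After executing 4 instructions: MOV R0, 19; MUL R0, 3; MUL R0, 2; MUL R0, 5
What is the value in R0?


Register state trace:
  MOV R0, 19  → R0 = 19
  MUL R0, 3  → R0 = 19 * 3 = 57
  MUL R0, 2  → R0 = 57 * 2 = 114
  MUL R0, 5  → R0 = 114 * 5 = 570
Final: R0 = 570

570


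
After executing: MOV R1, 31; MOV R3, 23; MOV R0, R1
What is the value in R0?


Register state trace:
  MOV R1, 31  → R1 = 31
  MOV R3, 23  → R3 = 23
  MOV R0, R1  → R0 = 31
Final: R0 = 31

31


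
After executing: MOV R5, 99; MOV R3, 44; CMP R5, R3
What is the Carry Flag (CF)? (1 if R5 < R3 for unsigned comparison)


Register state trace:
  MOV R5, 99  → R5 = 99
  MOV R3, 44  → R3 = 44
  CMP R5, R3  → unsigned 99 - 44: no borrow
  99 >= 44, so CF = 0
CF = 0

0


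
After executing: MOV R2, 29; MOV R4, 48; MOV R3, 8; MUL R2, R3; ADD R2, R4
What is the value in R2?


Register state trace:
  MOV R2, 29  → R2 = 29
  MOV R4, 48  → R4 = 48
  MOV R3, 8  → R3 = 8
  MUL R2, R3  → R2 = 29 * 8 = 232
  ADD R2, R4  → R2 = 232 + 48 = 280
Final: R2 = 280

280


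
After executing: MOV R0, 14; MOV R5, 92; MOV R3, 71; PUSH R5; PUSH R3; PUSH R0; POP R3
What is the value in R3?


Stack trace (top is rightmost):
  MOV R0, 14  → R0 = 14
  MOV R5, 92  → R5 = 92
  MOV R3, 71  → R3 = 71
  PUSH R5  → stack: [92]
  PUSH R3  → stack: [92, 71]
  PUSH R0  → stack: [92, 71, 14]
  POP R3  → R3 = 14, stack: [92, 71]
Final: R3 = 14

14


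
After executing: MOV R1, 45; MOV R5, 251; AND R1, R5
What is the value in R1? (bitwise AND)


Register state trace:
  MOV R1, 45  → R1 = 45 (0b00101101)
  MOV R5, 251  → R5 = 251 (0b11111011)
  AND R1, R5  → R1 = 45 AND 251 = 41 (0b00101001)
Final: R1 = 41

41


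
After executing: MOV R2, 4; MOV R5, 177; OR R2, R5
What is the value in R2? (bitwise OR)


Register state trace:
  MOV R2, 4  → R2 = 4 (0b00000100)
  MOV R5, 177  → R5 = 177 (0b10110001)
  OR R2, R5   → R2 = 4 OR 177 = 181 (0b10110101)
Final: R2 = 181

181


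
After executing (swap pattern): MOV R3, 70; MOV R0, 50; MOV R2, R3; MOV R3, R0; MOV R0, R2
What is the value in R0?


Register state trace (swap pattern):
  MOV R3, 70  → R3 = 70
  MOV R0, 50  → R0 = 50
  MOV R2, R3  → R2 = 70  (save R3)
  MOV R3, R0  → R3 = 50  (R3 gets R0's value)
  MOV R0, R2  → R0 = 70  (R0 gets saved value)
Final: R0 = 70

70


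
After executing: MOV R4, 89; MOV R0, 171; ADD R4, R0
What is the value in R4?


Register state trace:
  MOV R4, 89  → R4 = 89
  MOV R0, 171  → R0 = 171
  ADD R4, R0  → R4 = 89 + 171 = 260
Final: R4 = 260

260


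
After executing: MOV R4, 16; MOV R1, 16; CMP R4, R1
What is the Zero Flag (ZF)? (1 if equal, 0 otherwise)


Register state trace:
  MOV R4, 16  → R4 = 16
  MOV R1, 16  → R1 = 16
  CMP R4, R1  → computes 16 - 16 = 0
  Result is zero, so values are equal
ZF = 1

1


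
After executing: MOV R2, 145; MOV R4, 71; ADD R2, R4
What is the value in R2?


Register state trace:
  MOV R2, 145  → R2 = 145
  MOV R4, 71  → R4 = 71
  ADD R2, R4  → R2 = 145 + 71 = 216
Final: R2 = 216

216


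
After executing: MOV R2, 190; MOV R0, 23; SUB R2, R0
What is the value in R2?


Register state trace:
  MOV R2, 190  → R2 = 190
  MOV R0, 23  → R0 = 23
  SUB R2, R0  → R2 = 190 - 23 = 167
Final: R2 = 167

167


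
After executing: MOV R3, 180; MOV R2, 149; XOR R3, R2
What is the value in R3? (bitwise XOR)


Register state trace:
  MOV R3, 180  → R3 = 180 (0b10110100)
  MOV R2, 149  → R2 = 149 (0b10010101)
  XOR R3, R2  → R3 = 180 XOR 149 = 33 (0b00100001)
Final: R3 = 33

33


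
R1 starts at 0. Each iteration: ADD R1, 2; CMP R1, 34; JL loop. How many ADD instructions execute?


Loop trace (R1 starts at 0, target 34, step 2):
  ADD #1: R1 = 0 + 2 = 2  → 2 < 34, loop
  ADD #2: R1 = 2 + 2 = 4  → 4 < 34, loop
  ADD #3: R1 = 4 + 2 = 6  → 6 < 34, loop
  ADD #4: R1 = 6 + 2 = 8  → 8 < 34, loop
  ADD #5: R1 = 8 + 2 = 10  → 10 < 34, loop
  ADD #6: R1 = 10 + 2 = 12  → 12 < 34, loop
  ADD #7: R1 = 12 + 2 = 14  → 14 < 34, loop
  ADD #8: R1 = 14 + 2 = 16  → 16 < 34, loop
  ADD #9: R1 = 16 + 2 = 18  → 18 < 34, loop
  ADD #10: R1 = 18 + 2 = 20  → 20 < 34, loop
  ADD #11: R1 = 20 + 2 = 22  → 22 < 34, loop
  ADD #12: R1 = 22 + 2 = 24  → 24 < 34, loop
  ADD #13: R1 = 24 + 2 = 26  → 26 < 34, loop
  ADD #14: R1 = 26 + 2 = 28  → 28 < 34, loop
  ADD #15: R1 = 28 + 2 = 30  → 30 < 34, loop
  ADD #16: R1 = 30 + 2 = 32  → 32 < 34, loop
  ADD #17: R1 = 32 + 2 = 34  → 34 >= 34, exit
Total ADD instructions: 17

17


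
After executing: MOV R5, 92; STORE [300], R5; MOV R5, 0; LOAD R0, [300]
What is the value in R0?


Register and memory trace:
  MOV R5, 92  → R5 = 92
  STORE [300], R5  → mem[300] = 92
  MOV R5, 0  → R5 = 0
  LOAD R0, [300]  → R0 = mem[300] = 92
Final: R0 = 92

92


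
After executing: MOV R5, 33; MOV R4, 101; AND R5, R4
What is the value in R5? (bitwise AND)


Register state trace:
  MOV R5, 33  → R5 = 33 (0b00100001)
  MOV R4, 101  → R4 = 101 (0b01100101)
  AND R5, R4  → R5 = 33 AND 101 = 33 (0b00100001)
Final: R5 = 33

33


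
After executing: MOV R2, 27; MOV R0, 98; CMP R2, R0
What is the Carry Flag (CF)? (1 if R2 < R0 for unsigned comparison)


Register state trace:
  MOV R2, 27  → R2 = 27
  MOV R0, 98  → R0 = 98
  CMP R2, R0  → unsigned 27 - 98: borrow occurs
  27 < 98, so CF = 1
CF = 1

1


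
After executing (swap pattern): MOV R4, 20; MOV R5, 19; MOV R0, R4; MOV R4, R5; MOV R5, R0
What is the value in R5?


Register state trace (swap pattern):
  MOV R4, 20  → R4 = 20
  MOV R5, 19  → R5 = 19
  MOV R0, R4  → R0 = 20  (save R4)
  MOV R4, R5  → R4 = 19  (R4 gets R5's value)
  MOV R5, R0  → R5 = 20  (R5 gets saved value)
Final: R5 = 20

20


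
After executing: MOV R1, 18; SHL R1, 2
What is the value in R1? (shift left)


Register state trace:
  MOV R1, 18  → R1 = 18
  SHL R1, 2  → R1 = 18 << 2 = 18 * 2^2 = 72
Final: R1 = 72

72


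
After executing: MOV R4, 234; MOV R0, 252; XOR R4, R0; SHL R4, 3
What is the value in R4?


Register state trace:
  MOV R4, 234  → R4 = 234 (0b11101010)
  MOV R0, 252  → R0 = 252 (0b11111100)
  XOR R4, R0  → R4 = 234 XOR 252 = 22 (0b00010110)
  SHL R4, 3  → R4 = 22 << 3 = 176
Final: R4 = 176

176


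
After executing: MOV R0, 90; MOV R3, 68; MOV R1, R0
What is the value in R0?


Register state trace:
  MOV R0, 90  → R0 = 90
  MOV R3, 68  → R3 = 68
  MOV R1, R0  → R1 = 90
Final: R0 = 90

90


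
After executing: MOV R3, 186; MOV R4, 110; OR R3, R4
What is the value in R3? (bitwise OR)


Register state trace:
  MOV R3, 186  → R3 = 186 (0b10111010)
  MOV R4, 110  → R4 = 110 (0b01101110)
  OR R3, R4   → R3 = 186 OR 110 = 254 (0b11111110)
Final: R3 = 254

254


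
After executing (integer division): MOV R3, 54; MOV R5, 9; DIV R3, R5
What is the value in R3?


Register state trace:
  MOV R3, 54  → R3 = 54
  MOV R5, 9  → R5 = 9
  DIV R3, R5  → R3 = 54 // 9 = 6
Final: R3 = 6

6


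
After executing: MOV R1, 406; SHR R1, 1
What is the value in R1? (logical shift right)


Register state trace:
  MOV R1, 406  → R1 = 406
  SHR R1, 1  → R1 = 406 >> 1 = 406 // 2^1 = 203
Final: R1 = 203

203


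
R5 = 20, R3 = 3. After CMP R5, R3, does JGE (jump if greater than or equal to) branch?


Trace:
  R5 = 20, R3 = 3
  CMP R5, R3  → compares 20 vs 3
  JGE checks: is 20 greater than or equal to 3?
  20 > 3, so condition is true
Branch taken: Yes

Yes


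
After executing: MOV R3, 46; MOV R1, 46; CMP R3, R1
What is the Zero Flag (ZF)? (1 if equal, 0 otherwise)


Register state trace:
  MOV R3, 46  → R3 = 46
  MOV R1, 46  → R1 = 46
  CMP R3, R1  → computes 46 - 46 = 0
  Result is zero, so values are equal
ZF = 1

1


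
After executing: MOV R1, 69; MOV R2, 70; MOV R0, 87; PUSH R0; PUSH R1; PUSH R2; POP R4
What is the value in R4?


Stack trace (top is rightmost):
  MOV R1, 69  → R1 = 69
  MOV R2, 70  → R2 = 70
  MOV R0, 87  → R0 = 87
  PUSH R0  → stack: [87]
  PUSH R1  → stack: [87, 69]
  PUSH R2  → stack: [87, 69, 70]
  POP R4  → R4 = 70, stack: [87, 69]
Final: R4 = 70

70


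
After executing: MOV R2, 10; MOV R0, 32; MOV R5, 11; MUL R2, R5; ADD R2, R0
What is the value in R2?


Register state trace:
  MOV R2, 10  → R2 = 10
  MOV R0, 32  → R0 = 32
  MOV R5, 11  → R5 = 11
  MUL R2, R5  → R2 = 10 * 11 = 110
  ADD R2, R0  → R2 = 110 + 32 = 142
Final: R2 = 142

142


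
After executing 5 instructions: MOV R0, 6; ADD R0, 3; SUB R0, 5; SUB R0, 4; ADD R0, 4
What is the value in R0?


Register state trace:
  MOV R0, 6  → R0 = 6
  ADD R0, 3  → R0 = 6 + 3 = 9
  SUB R0, 5  → R0 = 9 - 5 = 4
  SUB R0, 4  → R0 = 4 - 4 = 0
  ADD R0, 4  → R0 = 0 + 4 = 4
Final: R0 = 4

4


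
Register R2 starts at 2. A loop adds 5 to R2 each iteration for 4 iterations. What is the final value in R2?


Starting value: R2 = 2
  Iter 1: R2 = 2 + 5 = 7
  Iter 2: R2 = 7 + 5 = 12
  Iter 3: R2 = 12 + 5 = 17
  Iter 4: R2 = 17 + 5 = 22
Final: R2 = 22

22


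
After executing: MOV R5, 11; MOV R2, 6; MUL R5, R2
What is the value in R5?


Register state trace:
  MOV R5, 11  → R5 = 11
  MOV R2, 6  → R2 = 6
  MUL R5, R2  → R5 = 11 * 6 = 66
Final: R5 = 66

66


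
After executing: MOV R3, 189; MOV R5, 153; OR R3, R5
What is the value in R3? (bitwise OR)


Register state trace:
  MOV R3, 189  → R3 = 189 (0b10111101)
  MOV R5, 153  → R5 = 153 (0b10011001)
  OR R3, R5   → R3 = 189 OR 153 = 189 (0b10111101)
Final: R3 = 189

189


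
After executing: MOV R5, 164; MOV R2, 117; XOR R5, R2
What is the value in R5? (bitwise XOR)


Register state trace:
  MOV R5, 164  → R5 = 164 (0b10100100)
  MOV R2, 117  → R2 = 117 (0b01110101)
  XOR R5, R2  → R5 = 164 XOR 117 = 209 (0b11010001)
Final: R5 = 209

209


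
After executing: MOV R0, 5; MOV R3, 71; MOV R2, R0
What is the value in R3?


Register state trace:
  MOV R0, 5  → R0 = 5
  MOV R3, 71  → R3 = 71
  MOV R2, R0  → R2 = 5
Final: R3 = 71

71


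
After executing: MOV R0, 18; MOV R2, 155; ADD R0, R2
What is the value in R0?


Register state trace:
  MOV R0, 18  → R0 = 18
  MOV R2, 155  → R2 = 155
  ADD R0, R2  → R0 = 18 + 155 = 173
Final: R0 = 173

173


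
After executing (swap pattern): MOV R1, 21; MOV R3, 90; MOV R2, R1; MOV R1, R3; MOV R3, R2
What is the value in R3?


Register state trace (swap pattern):
  MOV R1, 21  → R1 = 21
  MOV R3, 90  → R3 = 90
  MOV R2, R1  → R2 = 21  (save R1)
  MOV R1, R3  → R1 = 90  (R1 gets R3's value)
  MOV R3, R2  → R3 = 21  (R3 gets saved value)
Final: R3 = 21

21


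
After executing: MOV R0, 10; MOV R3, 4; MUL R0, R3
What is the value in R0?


Register state trace:
  MOV R0, 10  → R0 = 10
  MOV R3, 4  → R3 = 4
  MUL R0, R3  → R0 = 10 * 4 = 40
Final: R0 = 40

40


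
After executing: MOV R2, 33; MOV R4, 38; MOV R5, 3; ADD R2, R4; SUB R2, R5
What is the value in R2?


Register state trace:
  MOV R2, 33  → R2 = 33
  MOV R4, 38  → R4 = 38
  MOV R5, 3  → R5 = 3
  ADD R2, R4  → R2 = 33 + 38 = 71
  SUB R2, R5  → R2 = 71 - 3 = 68
Final: R2 = 68

68


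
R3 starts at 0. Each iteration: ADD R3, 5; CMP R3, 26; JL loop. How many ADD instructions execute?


Loop trace (R3 starts at 0, target 26, step 5):
  ADD #1: R3 = 0 + 5 = 5  → 5 < 26, loop
  ADD #2: R3 = 5 + 5 = 10  → 10 < 26, loop
  ADD #3: R3 = 10 + 5 = 15  → 15 < 26, loop
  ADD #4: R3 = 15 + 5 = 20  → 20 < 26, loop
  ADD #5: R3 = 20 + 5 = 25  → 25 < 26, loop
  ADD #6: R3 = 25 + 5 = 30  → 30 >= 26, exit
Total ADD instructions: 6

6


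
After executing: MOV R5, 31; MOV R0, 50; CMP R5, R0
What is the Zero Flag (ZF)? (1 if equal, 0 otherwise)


Register state trace:
  MOV R5, 31  → R5 = 31
  MOV R0, 50  → R0 = 50
  CMP R5, R0  → computes 31 - 50 = -19
  Result is nonzero, so values are not equal
ZF = 0

0


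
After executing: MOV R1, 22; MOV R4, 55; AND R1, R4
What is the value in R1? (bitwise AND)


Register state trace:
  MOV R1, 22  → R1 = 22 (0b00010110)
  MOV R4, 55  → R4 = 55 (0b00110111)
  AND R1, R4  → R1 = 22 AND 55 = 22 (0b00010110)
Final: R1 = 22

22


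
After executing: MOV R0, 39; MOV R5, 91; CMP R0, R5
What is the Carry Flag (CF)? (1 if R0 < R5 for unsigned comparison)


Register state trace:
  MOV R0, 39  → R0 = 39
  MOV R5, 91  → R5 = 91
  CMP R0, R5  → unsigned 39 - 91: borrow occurs
  39 < 91, so CF = 1
CF = 1

1


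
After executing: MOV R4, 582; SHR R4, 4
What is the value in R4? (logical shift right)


Register state trace:
  MOV R4, 582  → R4 = 582
  SHR R4, 4  → R4 = 582 >> 4 = 582 // 2^4 = 36
Final: R4 = 36

36


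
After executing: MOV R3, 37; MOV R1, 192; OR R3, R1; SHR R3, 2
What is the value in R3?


Register state trace:
  MOV R3, 37  → R3 = 37 (0b00100101)
  MOV R1, 192  → R1 = 192 (0b11000000)
  OR R3, R1  → R3 = 37 OR 192 = 229 (0b11100101)
  SHR R3, 2  → R3 = 229 >> 2 = 57
Final: R3 = 57

57


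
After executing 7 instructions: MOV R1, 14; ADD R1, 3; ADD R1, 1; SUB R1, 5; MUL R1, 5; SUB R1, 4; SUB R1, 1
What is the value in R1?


Register state trace:
  MOV R1, 14  → R1 = 14
  ADD R1, 3  → R1 = 14 + 3 = 17
  ADD R1, 1  → R1 = 17 + 1 = 18
  SUB R1, 5  → R1 = 18 - 5 = 13
  MUL R1, 5  → R1 = 13 * 5 = 65
  SUB R1, 4  → R1 = 65 - 4 = 61
  SUB R1, 1  → R1 = 61 - 1 = 60
Final: R1 = 60

60


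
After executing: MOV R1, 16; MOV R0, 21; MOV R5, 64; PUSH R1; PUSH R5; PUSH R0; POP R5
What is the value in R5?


Stack trace (top is rightmost):
  MOV R1, 16  → R1 = 16
  MOV R0, 21  → R0 = 21
  MOV R5, 64  → R5 = 64
  PUSH R1  → stack: [16]
  PUSH R5  → stack: [16, 64]
  PUSH R0  → stack: [16, 64, 21]
  POP R5  → R5 = 21, stack: [16, 64]
Final: R5 = 21

21


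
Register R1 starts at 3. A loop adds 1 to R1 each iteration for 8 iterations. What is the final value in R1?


Starting value: R1 = 3
  Iter 1: R1 = 3 + 1 = 4
  Iter 2: R1 = 4 + 1 = 5
  Iter 3: R1 = 5 + 1 = 6
  Iter 4: R1 = 6 + 1 = 7
  Iter 5: R1 = 7 + 1 = 8
  Iter 6: R1 = 8 + 1 = 9
  Iter 7: R1 = 9 + 1 = 10
  Iter 8: R1 = 10 + 1 = 11
Final: R1 = 11

11


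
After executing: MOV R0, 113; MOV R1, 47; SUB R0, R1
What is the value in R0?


Register state trace:
  MOV R0, 113  → R0 = 113
  MOV R1, 47  → R1 = 47
  SUB R0, R1  → R0 = 113 - 47 = 66
Final: R0 = 66

66


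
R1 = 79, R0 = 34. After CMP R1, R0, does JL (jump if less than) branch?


Trace:
  R1 = 79, R0 = 34
  CMP R1, R0  → compares 79 vs 34
  JL checks: is 79 less than 34?
  79 > 34, so condition is false
Branch taken: No

No


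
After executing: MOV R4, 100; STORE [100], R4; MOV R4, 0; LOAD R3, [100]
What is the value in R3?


Register and memory trace:
  MOV R4, 100  → R4 = 100
  STORE [100], R4  → mem[100] = 100
  MOV R4, 0  → R4 = 0
  LOAD R3, [100]  → R3 = mem[100] = 100
Final: R3 = 100

100


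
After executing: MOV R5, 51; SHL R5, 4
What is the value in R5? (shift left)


Register state trace:
  MOV R5, 51  → R5 = 51
  SHL R5, 4  → R5 = 51 << 4 = 51 * 2^4 = 816
Final: R5 = 816

816


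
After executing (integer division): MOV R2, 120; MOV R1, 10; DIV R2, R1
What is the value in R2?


Register state trace:
  MOV R2, 120  → R2 = 120
  MOV R1, 10  → R1 = 10
  DIV R2, R1  → R2 = 120 // 10 = 12
Final: R2 = 12

12


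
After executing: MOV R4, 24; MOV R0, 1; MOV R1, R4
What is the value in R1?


Register state trace:
  MOV R4, 24  → R4 = 24
  MOV R0, 1  → R0 = 1
  MOV R1, R4  → R1 = 24
Final: R1 = 24

24


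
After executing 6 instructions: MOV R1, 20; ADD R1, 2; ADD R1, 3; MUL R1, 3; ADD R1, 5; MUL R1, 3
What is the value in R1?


Register state trace:
  MOV R1, 20  → R1 = 20
  ADD R1, 2  → R1 = 20 + 2 = 22
  ADD R1, 3  → R1 = 22 + 3 = 25
  MUL R1, 3  → R1 = 25 * 3 = 75
  ADD R1, 5  → R1 = 75 + 5 = 80
  MUL R1, 3  → R1 = 80 * 3 = 240
Final: R1 = 240

240


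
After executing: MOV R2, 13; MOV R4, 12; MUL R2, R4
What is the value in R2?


Register state trace:
  MOV R2, 13  → R2 = 13
  MOV R4, 12  → R4 = 12
  MUL R2, R4  → R2 = 13 * 12 = 156
Final: R2 = 156

156


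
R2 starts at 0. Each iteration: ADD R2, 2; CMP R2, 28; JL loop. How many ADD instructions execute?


Loop trace (R2 starts at 0, target 28, step 2):
  ADD #1: R2 = 0 + 2 = 2  → 2 < 28, loop
  ADD #2: R2 = 2 + 2 = 4  → 4 < 28, loop
  ADD #3: R2 = 4 + 2 = 6  → 6 < 28, loop
  ADD #4: R2 = 6 + 2 = 8  → 8 < 28, loop
  ADD #5: R2 = 8 + 2 = 10  → 10 < 28, loop
  ADD #6: R2 = 10 + 2 = 12  → 12 < 28, loop
  ADD #7: R2 = 12 + 2 = 14  → 14 < 28, loop
  ADD #8: R2 = 14 + 2 = 16  → 16 < 28, loop
  ADD #9: R2 = 16 + 2 = 18  → 18 < 28, loop
  ADD #10: R2 = 18 + 2 = 20  → 20 < 28, loop
  ADD #11: R2 = 20 + 2 = 22  → 22 < 28, loop
  ADD #12: R2 = 22 + 2 = 24  → 24 < 28, loop
  ADD #13: R2 = 24 + 2 = 26  → 26 < 28, loop
  ADD #14: R2 = 26 + 2 = 28  → 28 >= 28, exit
Total ADD instructions: 14

14


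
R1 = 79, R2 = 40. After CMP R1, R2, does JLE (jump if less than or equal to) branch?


Trace:
  R1 = 79, R2 = 40
  CMP R1, R2  → compares 79 vs 40
  JLE checks: is 79 less than or equal to 40?
  79 > 40, so condition is false
Branch taken: No

No


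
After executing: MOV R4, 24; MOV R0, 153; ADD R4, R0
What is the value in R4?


Register state trace:
  MOV R4, 24  → R4 = 24
  MOV R0, 153  → R0 = 153
  ADD R4, R0  → R4 = 24 + 153 = 177
Final: R4 = 177

177


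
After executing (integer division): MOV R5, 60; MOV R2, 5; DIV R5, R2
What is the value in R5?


Register state trace:
  MOV R5, 60  → R5 = 60
  MOV R2, 5  → R2 = 5
  DIV R5, R2  → R5 = 60 // 5 = 12
Final: R5 = 12

12


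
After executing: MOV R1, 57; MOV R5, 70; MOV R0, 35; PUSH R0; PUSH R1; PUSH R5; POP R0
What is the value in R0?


Stack trace (top is rightmost):
  MOV R1, 57  → R1 = 57
  MOV R5, 70  → R5 = 70
  MOV R0, 35  → R0 = 35
  PUSH R0  → stack: [35]
  PUSH R1  → stack: [35, 57]
  PUSH R5  → stack: [35, 57, 70]
  POP R0  → R0 = 70, stack: [35, 57]
Final: R0 = 70

70


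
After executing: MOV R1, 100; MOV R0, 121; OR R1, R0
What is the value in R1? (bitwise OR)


Register state trace:
  MOV R1, 100  → R1 = 100 (0b01100100)
  MOV R0, 121  → R0 = 121 (0b01111001)
  OR R1, R0   → R1 = 100 OR 121 = 125 (0b01111101)
Final: R1 = 125

125


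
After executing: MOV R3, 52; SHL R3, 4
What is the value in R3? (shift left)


Register state trace:
  MOV R3, 52  → R3 = 52
  SHL R3, 4  → R3 = 52 << 4 = 52 * 2^4 = 832
Final: R3 = 832

832


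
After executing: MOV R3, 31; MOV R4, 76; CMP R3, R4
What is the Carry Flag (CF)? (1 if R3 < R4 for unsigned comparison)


Register state trace:
  MOV R3, 31  → R3 = 31
  MOV R4, 76  → R4 = 76
  CMP R3, R4  → unsigned 31 - 76: borrow occurs
  31 < 76, so CF = 1
CF = 1

1


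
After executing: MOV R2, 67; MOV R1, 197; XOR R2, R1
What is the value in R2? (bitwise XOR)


Register state trace:
  MOV R2, 67  → R2 = 67 (0b01000011)
  MOV R1, 197  → R1 = 197 (0b11000101)
  XOR R2, R1  → R2 = 67 XOR 197 = 134 (0b10000110)
Final: R2 = 134

134


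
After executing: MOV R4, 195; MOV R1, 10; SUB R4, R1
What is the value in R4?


Register state trace:
  MOV R4, 195  → R4 = 195
  MOV R1, 10  → R1 = 10
  SUB R4, R1  → R4 = 195 - 10 = 185
Final: R4 = 185

185


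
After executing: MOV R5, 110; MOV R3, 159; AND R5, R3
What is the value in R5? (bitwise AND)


Register state trace:
  MOV R5, 110  → R5 = 110 (0b01101110)
  MOV R3, 159  → R3 = 159 (0b10011111)
  AND R5, R3  → R5 = 110 AND 159 = 14 (0b00001110)
Final: R5 = 14

14


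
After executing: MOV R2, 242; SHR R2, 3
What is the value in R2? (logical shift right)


Register state trace:
  MOV R2, 242  → R2 = 242
  SHR R2, 3  → R2 = 242 >> 3 = 242 // 2^3 = 30
Final: R2 = 30

30


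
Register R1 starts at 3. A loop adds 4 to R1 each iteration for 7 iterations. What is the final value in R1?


Starting value: R1 = 3
  Iter 1: R1 = 3 + 4 = 7
  Iter 2: R1 = 7 + 4 = 11
  Iter 3: R1 = 11 + 4 = 15
  Iter 4: R1 = 15 + 4 = 19
  Iter 5: R1 = 19 + 4 = 23
  Iter 6: R1 = 23 + 4 = 27
  Iter 7: R1 = 27 + 4 = 31
Final: R1 = 31

31


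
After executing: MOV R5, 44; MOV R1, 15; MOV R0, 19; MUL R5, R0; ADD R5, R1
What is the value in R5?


Register state trace:
  MOV R5, 44  → R5 = 44
  MOV R1, 15  → R1 = 15
  MOV R0, 19  → R0 = 19
  MUL R5, R0  → R5 = 44 * 19 = 836
  ADD R5, R1  → R5 = 836 + 15 = 851
Final: R5 = 851

851


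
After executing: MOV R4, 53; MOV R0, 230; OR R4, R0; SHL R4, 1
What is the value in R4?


Register state trace:
  MOV R4, 53  → R4 = 53 (0b00110101)
  MOV R0, 230  → R0 = 230 (0b11100110)
  OR R4, R0  → R4 = 53 OR 230 = 247 (0b11110111)
  SHL R4, 1  → R4 = 247 << 1 = 494
Final: R4 = 494

494


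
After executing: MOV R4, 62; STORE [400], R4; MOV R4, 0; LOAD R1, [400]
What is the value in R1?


Register and memory trace:
  MOV R4, 62  → R4 = 62
  STORE [400], R4  → mem[400] = 62
  MOV R4, 0  → R4 = 0
  LOAD R1, [400]  → R1 = mem[400] = 62
Final: R1 = 62

62


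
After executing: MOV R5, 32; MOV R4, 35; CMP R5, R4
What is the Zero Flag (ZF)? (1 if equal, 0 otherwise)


Register state trace:
  MOV R5, 32  → R5 = 32
  MOV R4, 35  → R4 = 35
  CMP R5, R4  → computes 32 - 35 = -3
  Result is nonzero, so values are not equal
ZF = 0

0


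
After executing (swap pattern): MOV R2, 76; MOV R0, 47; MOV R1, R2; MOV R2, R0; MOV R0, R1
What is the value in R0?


Register state trace (swap pattern):
  MOV R2, 76  → R2 = 76
  MOV R0, 47  → R0 = 47
  MOV R1, R2  → R1 = 76  (save R2)
  MOV R2, R0  → R2 = 47  (R2 gets R0's value)
  MOV R0, R1  → R0 = 76  (R0 gets saved value)
Final: R0 = 76

76


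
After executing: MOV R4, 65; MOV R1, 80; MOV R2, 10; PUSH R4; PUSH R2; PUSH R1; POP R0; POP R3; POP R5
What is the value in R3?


Stack trace (top is rightmost):
  MOV R4, 65  → R4 = 65
  MOV R1, 80  → R1 = 80
  MOV R2, 10  → R2 = 10
  PUSH R4  → stack: [65]
  PUSH R2  → stack: [65, 10]
  PUSH R1  → stack: [65, 10, 80]
  POP R0  → R0 = 80, stack: [65, 10]
  POP R3  → R3 = 10, stack: [65]
  POP R5  → R5 = 65, stack: []
Final: R3 = 10

10


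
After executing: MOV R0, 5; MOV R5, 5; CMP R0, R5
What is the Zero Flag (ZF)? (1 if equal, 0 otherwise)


Register state trace:
  MOV R0, 5  → R0 = 5
  MOV R5, 5  → R5 = 5
  CMP R0, R5  → computes 5 - 5 = 0
  Result is zero, so values are equal
ZF = 1

1


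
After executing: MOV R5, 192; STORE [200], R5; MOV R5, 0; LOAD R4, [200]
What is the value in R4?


Register and memory trace:
  MOV R5, 192  → R5 = 192
  STORE [200], R5  → mem[200] = 192
  MOV R5, 0  → R5 = 0
  LOAD R4, [200]  → R4 = mem[200] = 192
Final: R4 = 192

192


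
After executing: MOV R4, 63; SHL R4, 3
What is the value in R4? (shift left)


Register state trace:
  MOV R4, 63  → R4 = 63
  SHL R4, 3  → R4 = 63 << 3 = 63 * 2^3 = 504
Final: R4 = 504

504


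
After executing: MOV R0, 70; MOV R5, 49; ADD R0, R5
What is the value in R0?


Register state trace:
  MOV R0, 70  → R0 = 70
  MOV R5, 49  → R5 = 49
  ADD R0, R5  → R0 = 70 + 49 = 119
Final: R0 = 119

119


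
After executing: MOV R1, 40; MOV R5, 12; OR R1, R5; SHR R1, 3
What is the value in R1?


Register state trace:
  MOV R1, 40  → R1 = 40 (0b00101000)
  MOV R5, 12  → R5 = 12 (0b00001100)
  OR R1, R5  → R1 = 40 OR 12 = 44 (0b00101100)
  SHR R1, 3  → R1 = 44 >> 3 = 5
Final: R1 = 5

5


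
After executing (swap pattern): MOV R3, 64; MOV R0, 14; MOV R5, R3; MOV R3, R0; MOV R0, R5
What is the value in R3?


Register state trace (swap pattern):
  MOV R3, 64  → R3 = 64
  MOV R0, 14  → R0 = 14
  MOV R5, R3  → R5 = 64  (save R3)
  MOV R3, R0  → R3 = 14  (R3 gets R0's value)
  MOV R0, R5  → R0 = 64  (R0 gets saved value)
Final: R3 = 14

14


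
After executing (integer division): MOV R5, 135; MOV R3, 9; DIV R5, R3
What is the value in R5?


Register state trace:
  MOV R5, 135  → R5 = 135
  MOV R3, 9  → R3 = 9
  DIV R5, R3  → R5 = 135 // 9 = 15
Final: R5 = 15

15


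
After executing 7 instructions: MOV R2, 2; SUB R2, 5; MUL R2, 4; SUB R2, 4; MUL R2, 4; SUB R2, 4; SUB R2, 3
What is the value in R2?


Register state trace:
  MOV R2, 2  → R2 = 2
  SUB R2, 5  → R2 = 2 - 5 = -3
  MUL R2, 4  → R2 = -3 * 4 = -12
  SUB R2, 4  → R2 = -12 - 4 = -16
  MUL R2, 4  → R2 = -16 * 4 = -64
  SUB R2, 4  → R2 = -64 - 4 = -68
  SUB R2, 3  → R2 = -68 - 3 = -71
Final: R2 = -71

-71


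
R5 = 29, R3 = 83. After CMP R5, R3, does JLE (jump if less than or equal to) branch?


Trace:
  R5 = 29, R3 = 83
  CMP R5, R3  → compares 29 vs 83
  JLE checks: is 29 less than or equal to 83?
  29 < 83, so condition is true
Branch taken: Yes

Yes


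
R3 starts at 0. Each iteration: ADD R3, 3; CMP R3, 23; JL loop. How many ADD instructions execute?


Loop trace (R3 starts at 0, target 23, step 3):
  ADD #1: R3 = 0 + 3 = 3  → 3 < 23, loop
  ADD #2: R3 = 3 + 3 = 6  → 6 < 23, loop
  ADD #3: R3 = 6 + 3 = 9  → 9 < 23, loop
  ADD #4: R3 = 9 + 3 = 12  → 12 < 23, loop
  ADD #5: R3 = 12 + 3 = 15  → 15 < 23, loop
  ADD #6: R3 = 15 + 3 = 18  → 18 < 23, loop
  ADD #7: R3 = 18 + 3 = 21  → 21 < 23, loop
  ADD #8: R3 = 21 + 3 = 24  → 24 >= 23, exit
Total ADD instructions: 8

8


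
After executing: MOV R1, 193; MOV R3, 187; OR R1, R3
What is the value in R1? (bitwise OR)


Register state trace:
  MOV R1, 193  → R1 = 193 (0b11000001)
  MOV R3, 187  → R3 = 187 (0b10111011)
  OR R1, R3   → R1 = 193 OR 187 = 251 (0b11111011)
Final: R1 = 251

251


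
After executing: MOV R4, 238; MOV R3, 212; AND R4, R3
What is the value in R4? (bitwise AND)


Register state trace:
  MOV R4, 238  → R4 = 238 (0b11101110)
  MOV R3, 212  → R3 = 212 (0b11010100)
  AND R4, R3  → R4 = 238 AND 212 = 196 (0b11000100)
Final: R4 = 196

196


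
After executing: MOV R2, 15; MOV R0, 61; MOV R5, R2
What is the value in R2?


Register state trace:
  MOV R2, 15  → R2 = 15
  MOV R0, 61  → R0 = 61
  MOV R5, R2  → R5 = 15
Final: R2 = 15

15


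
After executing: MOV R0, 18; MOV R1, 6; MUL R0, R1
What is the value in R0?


Register state trace:
  MOV R0, 18  → R0 = 18
  MOV R1, 6  → R1 = 6
  MUL R0, R1  → R0 = 18 * 6 = 108
Final: R0 = 108

108


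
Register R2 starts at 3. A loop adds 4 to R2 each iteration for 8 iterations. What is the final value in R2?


Starting value: R2 = 3
  Iter 1: R2 = 3 + 4 = 7
  Iter 2: R2 = 7 + 4 = 11
  Iter 3: R2 = 11 + 4 = 15
  Iter 4: R2 = 15 + 4 = 19
  Iter 5: R2 = 19 + 4 = 23
  Iter 6: R2 = 23 + 4 = 27
  Iter 7: R2 = 27 + 4 = 31
  Iter 8: R2 = 31 + 4 = 35
Final: R2 = 35

35


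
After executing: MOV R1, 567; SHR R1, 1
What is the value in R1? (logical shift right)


Register state trace:
  MOV R1, 567  → R1 = 567
  SHR R1, 1  → R1 = 567 >> 1 = 567 // 2^1 = 283
Final: R1 = 283

283


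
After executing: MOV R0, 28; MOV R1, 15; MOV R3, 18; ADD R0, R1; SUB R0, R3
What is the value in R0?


Register state trace:
  MOV R0, 28  → R0 = 28
  MOV R1, 15  → R1 = 15
  MOV R3, 18  → R3 = 18
  ADD R0, R1  → R0 = 28 + 15 = 43
  SUB R0, R3  → R0 = 43 - 18 = 25
Final: R0 = 25

25


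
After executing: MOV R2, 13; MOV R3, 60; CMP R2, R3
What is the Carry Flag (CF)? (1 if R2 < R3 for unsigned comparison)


Register state trace:
  MOV R2, 13  → R2 = 13
  MOV R3, 60  → R3 = 60
  CMP R2, R3  → unsigned 13 - 60: borrow occurs
  13 < 60, so CF = 1
CF = 1

1


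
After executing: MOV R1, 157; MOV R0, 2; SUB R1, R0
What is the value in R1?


Register state trace:
  MOV R1, 157  → R1 = 157
  MOV R0, 2  → R0 = 2
  SUB R1, R0  → R1 = 157 - 2 = 155
Final: R1 = 155

155


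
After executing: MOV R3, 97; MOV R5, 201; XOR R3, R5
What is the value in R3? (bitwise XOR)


Register state trace:
  MOV R3, 97  → R3 = 97 (0b01100001)
  MOV R5, 201  → R5 = 201 (0b11001001)
  XOR R3, R5  → R3 = 97 XOR 201 = 168 (0b10101000)
Final: R3 = 168

168


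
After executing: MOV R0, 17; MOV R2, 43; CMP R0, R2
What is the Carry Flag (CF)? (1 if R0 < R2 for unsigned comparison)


Register state trace:
  MOV R0, 17  → R0 = 17
  MOV R2, 43  → R2 = 43
  CMP R0, R2  → unsigned 17 - 43: borrow occurs
  17 < 43, so CF = 1
CF = 1

1


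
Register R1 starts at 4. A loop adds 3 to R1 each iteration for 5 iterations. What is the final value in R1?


Starting value: R1 = 4
  Iter 1: R1 = 4 + 3 = 7
  Iter 2: R1 = 7 + 3 = 10
  Iter 3: R1 = 10 + 3 = 13
  Iter 4: R1 = 13 + 3 = 16
  Iter 5: R1 = 16 + 3 = 19
Final: R1 = 19

19


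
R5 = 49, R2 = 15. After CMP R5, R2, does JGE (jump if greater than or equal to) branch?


Trace:
  R5 = 49, R2 = 15
  CMP R5, R2  → compares 49 vs 15
  JGE checks: is 49 greater than or equal to 15?
  49 > 15, so condition is true
Branch taken: Yes

Yes


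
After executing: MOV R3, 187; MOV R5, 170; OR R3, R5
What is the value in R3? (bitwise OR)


Register state trace:
  MOV R3, 187  → R3 = 187 (0b10111011)
  MOV R5, 170  → R5 = 170 (0b10101010)
  OR R3, R5   → R3 = 187 OR 170 = 187 (0b10111011)
Final: R3 = 187

187


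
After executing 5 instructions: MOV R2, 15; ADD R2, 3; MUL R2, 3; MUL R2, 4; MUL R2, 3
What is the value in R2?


Register state trace:
  MOV R2, 15  → R2 = 15
  ADD R2, 3  → R2 = 15 + 3 = 18
  MUL R2, 3  → R2 = 18 * 3 = 54
  MUL R2, 4  → R2 = 54 * 4 = 216
  MUL R2, 3  → R2 = 216 * 3 = 648
Final: R2 = 648

648


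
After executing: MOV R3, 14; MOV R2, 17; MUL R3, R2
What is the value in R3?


Register state trace:
  MOV R3, 14  → R3 = 14
  MOV R2, 17  → R2 = 17
  MUL R3, R2  → R3 = 14 * 17 = 238
Final: R3 = 238

238


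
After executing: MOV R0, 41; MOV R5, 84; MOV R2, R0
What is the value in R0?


Register state trace:
  MOV R0, 41  → R0 = 41
  MOV R5, 84  → R5 = 84
  MOV R2, R0  → R2 = 41
Final: R0 = 41

41


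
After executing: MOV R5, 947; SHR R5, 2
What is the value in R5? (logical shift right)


Register state trace:
  MOV R5, 947  → R5 = 947
  SHR R5, 2  → R5 = 947 >> 2 = 947 // 2^2 = 236
Final: R5 = 236

236


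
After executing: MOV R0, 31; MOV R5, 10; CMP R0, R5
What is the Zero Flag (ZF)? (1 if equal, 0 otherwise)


Register state trace:
  MOV R0, 31  → R0 = 31
  MOV R5, 10  → R5 = 10
  CMP R0, R5  → computes 31 - 10 = 21
  Result is nonzero, so values are not equal
ZF = 0

0


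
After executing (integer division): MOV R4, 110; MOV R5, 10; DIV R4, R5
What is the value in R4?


Register state trace:
  MOV R4, 110  → R4 = 110
  MOV R5, 10  → R5 = 10
  DIV R4, R5  → R4 = 110 // 10 = 11
Final: R4 = 11

11


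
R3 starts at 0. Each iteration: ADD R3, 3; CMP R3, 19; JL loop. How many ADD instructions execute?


Loop trace (R3 starts at 0, target 19, step 3):
  ADD #1: R3 = 0 + 3 = 3  → 3 < 19, loop
  ADD #2: R3 = 3 + 3 = 6  → 6 < 19, loop
  ADD #3: R3 = 6 + 3 = 9  → 9 < 19, loop
  ADD #4: R3 = 9 + 3 = 12  → 12 < 19, loop
  ADD #5: R3 = 12 + 3 = 15  → 15 < 19, loop
  ADD #6: R3 = 15 + 3 = 18  → 18 < 19, loop
  ADD #7: R3 = 18 + 3 = 21  → 21 >= 19, exit
Total ADD instructions: 7

7


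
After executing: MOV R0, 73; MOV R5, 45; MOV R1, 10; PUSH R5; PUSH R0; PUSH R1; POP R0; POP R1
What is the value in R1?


Stack trace (top is rightmost):
  MOV R0, 73  → R0 = 73
  MOV R5, 45  → R5 = 45
  MOV R1, 10  → R1 = 10
  PUSH R5  → stack: [45]
  PUSH R0  → stack: [45, 73]
  PUSH R1  → stack: [45, 73, 10]
  POP R0  → R0 = 10, stack: [45, 73]
  POP R1  → R1 = 73, stack: [45]
Final: R1 = 73

73


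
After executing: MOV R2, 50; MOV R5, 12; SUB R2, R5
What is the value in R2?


Register state trace:
  MOV R2, 50  → R2 = 50
  MOV R5, 12  → R5 = 12
  SUB R2, R5  → R2 = 50 - 12 = 38
Final: R2 = 38

38


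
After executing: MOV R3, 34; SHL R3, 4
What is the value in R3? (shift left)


Register state trace:
  MOV R3, 34  → R3 = 34
  SHL R3, 4  → R3 = 34 << 4 = 34 * 2^4 = 544
Final: R3 = 544

544


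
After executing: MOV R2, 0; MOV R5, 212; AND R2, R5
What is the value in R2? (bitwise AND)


Register state trace:
  MOV R2, 0  → R2 = 0 (0b00000000)
  MOV R5, 212  → R5 = 212 (0b11010100)
  AND R2, R5  → R2 = 0 AND 212 = 0 (0b00000000)
Final: R2 = 0

0


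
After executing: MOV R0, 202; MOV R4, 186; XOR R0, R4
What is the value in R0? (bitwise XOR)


Register state trace:
  MOV R0, 202  → R0 = 202 (0b11001010)
  MOV R4, 186  → R4 = 186 (0b10111010)
  XOR R0, R4  → R0 = 202 XOR 186 = 112 (0b01110000)
Final: R0 = 112

112


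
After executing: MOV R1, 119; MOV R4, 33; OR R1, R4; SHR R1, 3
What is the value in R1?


Register state trace:
  MOV R1, 119  → R1 = 119 (0b01110111)
  MOV R4, 33  → R4 = 33 (0b00100001)
  OR R1, R4  → R1 = 119 OR 33 = 119 (0b01110111)
  SHR R1, 3  → R1 = 119 >> 3 = 14
Final: R1 = 14

14


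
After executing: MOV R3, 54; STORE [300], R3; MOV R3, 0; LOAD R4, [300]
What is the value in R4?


Register and memory trace:
  MOV R3, 54  → R3 = 54
  STORE [300], R3  → mem[300] = 54
  MOV R3, 0  → R3 = 0
  LOAD R4, [300]  → R4 = mem[300] = 54
Final: R4 = 54

54


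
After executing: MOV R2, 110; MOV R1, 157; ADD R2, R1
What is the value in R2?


Register state trace:
  MOV R2, 110  → R2 = 110
  MOV R1, 157  → R1 = 157
  ADD R2, R1  → R2 = 110 + 157 = 267
Final: R2 = 267

267


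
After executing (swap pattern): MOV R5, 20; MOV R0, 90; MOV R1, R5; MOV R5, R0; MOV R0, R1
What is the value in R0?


Register state trace (swap pattern):
  MOV R5, 20  → R5 = 20
  MOV R0, 90  → R0 = 90
  MOV R1, R5  → R1 = 20  (save R5)
  MOV R5, R0  → R5 = 90  (R5 gets R0's value)
  MOV R0, R1  → R0 = 20  (R0 gets saved value)
Final: R0 = 20

20


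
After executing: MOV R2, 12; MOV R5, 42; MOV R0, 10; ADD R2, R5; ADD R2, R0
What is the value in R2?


Register state trace:
  MOV R2, 12  → R2 = 12
  MOV R5, 42  → R5 = 42
  MOV R0, 10  → R0 = 10
  ADD R2, R5  → R2 = 12 + 42 = 54
  ADD R2, R0  → R2 = 54 + 10 = 64
Final: R2 = 64

64


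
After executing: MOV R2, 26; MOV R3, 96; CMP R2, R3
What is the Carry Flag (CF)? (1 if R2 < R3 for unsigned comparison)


Register state trace:
  MOV R2, 26  → R2 = 26
  MOV R3, 96  → R3 = 96
  CMP R2, R3  → unsigned 26 - 96: borrow occurs
  26 < 96, so CF = 1
CF = 1

1


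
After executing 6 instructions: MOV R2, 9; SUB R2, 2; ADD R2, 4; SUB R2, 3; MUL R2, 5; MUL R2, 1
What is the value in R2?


Register state trace:
  MOV R2, 9  → R2 = 9
  SUB R2, 2  → R2 = 9 - 2 = 7
  ADD R2, 4  → R2 = 7 + 4 = 11
  SUB R2, 3  → R2 = 11 - 3 = 8
  MUL R2, 5  → R2 = 8 * 5 = 40
  MUL R2, 1  → R2 = 40 * 1 = 40
Final: R2 = 40

40


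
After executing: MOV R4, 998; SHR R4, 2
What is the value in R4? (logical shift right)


Register state trace:
  MOV R4, 998  → R4 = 998
  SHR R4, 2  → R4 = 998 >> 2 = 998 // 2^2 = 249
Final: R4 = 249

249
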